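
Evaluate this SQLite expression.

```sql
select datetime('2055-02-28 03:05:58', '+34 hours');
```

+34 hours from 2055-02-28 03:05:58 is 2055-03-01 13:05:58 (crosses midnight).

2055-03-01 13:05:58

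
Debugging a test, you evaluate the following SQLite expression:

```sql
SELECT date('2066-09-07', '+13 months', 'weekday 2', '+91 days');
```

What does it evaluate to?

Adding +13 months to 2066-09-07 gives 2067-10-07.
`weekday 2` advances to the next Tuesday; 2067-10-07 is a Friday, so it moves forward to 2067-10-11.
Applying '+91 days' to 2067-10-11: counting 91 days forward gives 2068-01-10.

2068-01-10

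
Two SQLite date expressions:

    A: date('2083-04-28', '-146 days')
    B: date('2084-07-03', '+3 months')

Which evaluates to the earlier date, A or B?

A

A = 2082-12-03.
B = 2084-10-03.
A is earlier.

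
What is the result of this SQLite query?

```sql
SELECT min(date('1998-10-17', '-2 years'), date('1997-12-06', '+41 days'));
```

date('1998-10-17', '-2 years') → 1996-10-17.
date('1997-12-06', '+41 days') → 1998-01-16.
Earlier of the two is 1996-10-17.

1996-10-17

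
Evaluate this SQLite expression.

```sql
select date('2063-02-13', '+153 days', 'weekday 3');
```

Applying '+153 days' to 2063-02-13: counting 153 days forward gives 2063-07-16.
`weekday 3` advances to the next Wednesday; 2063-07-16 is a Monday, so it moves forward to 2063-07-18.

2063-07-18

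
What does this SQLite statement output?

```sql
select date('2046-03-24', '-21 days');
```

Going back 21 days within March lands on 2046-03-03.

2046-03-03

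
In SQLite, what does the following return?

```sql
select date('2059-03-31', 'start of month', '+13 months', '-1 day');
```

`start of month` rewinds 2059-03-31 to 2059-03-01.
Adding +13 months to 2059-03-01 gives 2060-04-01.
Going back 1 day from 2060-04-01 reaches 2060-03-31 (last day of March, 31 days).

2060-03-31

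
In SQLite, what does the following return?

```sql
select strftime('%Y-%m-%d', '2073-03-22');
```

`%Y-%m-%d` extracts the ISO date: 2073-03-22.

2073-03-22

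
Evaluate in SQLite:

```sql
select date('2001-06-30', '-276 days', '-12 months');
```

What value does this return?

Applying '-276 days' to 2001-06-30: counting 276 days back gives 2000-09-27.
Adding -12 months to 2000-09-27 gives 1999-09-27.

1999-09-27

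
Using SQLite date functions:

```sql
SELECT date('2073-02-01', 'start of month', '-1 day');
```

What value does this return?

`start of month` rewinds 2073-02-01 to 2073-02-01.
Going back 1 day from 2073-02-01 reaches 2073-01-31 (last day of January, 31 days).

2073-01-31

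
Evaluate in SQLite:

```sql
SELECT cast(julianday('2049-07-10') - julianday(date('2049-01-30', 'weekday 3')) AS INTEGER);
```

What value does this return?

`weekday 3` advances to the next Wednesday; 2049-01-30 is a Saturday, so it moves forward to 2049-02-03.
25 days remain in February 2049 after the 3rd (28 − 3).
March 2049: 31 days.
April 2049: 30 days.
May 2049: 31 days.
June 2049: 30 days.
Then 10 days into July 2049.
Total: 25 + 31 + 30 + 31 + 30 + 10 = 157.

157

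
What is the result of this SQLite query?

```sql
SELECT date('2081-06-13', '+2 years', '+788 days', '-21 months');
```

Adding +2 years to 2081-06-13 gives 2083-06-13.
Applying '+788 days' to 2083-06-13: counting 788 days forward gives 2085-08-09.
Adding -21 months to 2085-08-09 gives 2083-11-09.

2083-11-09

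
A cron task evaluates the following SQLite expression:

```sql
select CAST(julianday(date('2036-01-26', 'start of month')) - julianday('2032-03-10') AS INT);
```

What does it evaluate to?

1392

`start of month` rewinds 2036-01-26 to 2036-01-01.
21 days remain in March 2032 after the 10th (31 − 10).
Full months from April 2032 through December 2035 contribute their day counts.
Then 1 day into January 2036.
Total: 21 + 30 + 31 + 30 + 31 + 31 + 30 + 31 + 30 + 31 + 31 + 28 + 31 + 30 + 31 + 30 + 31 + 31 + 30 + 31 + 30 + 31 + 31 + 28 + 31 + 30 + 31 + 30 + 31 + 31 + 30 + 31 + 30 + 31 + 31 + 28 + 31 + 30 + 31 + 30 + 31 + 31 + 30 + 31 + 30 + 31 + 1 = 1392.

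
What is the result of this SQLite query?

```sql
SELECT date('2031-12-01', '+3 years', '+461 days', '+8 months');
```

Adding +3 years to 2031-12-01 gives 2034-12-01.
Applying '+461 days' to 2034-12-01: counting 461 days forward gives 2036-03-06.
Adding +8 months to 2036-03-06 gives 2036-11-06.

2036-11-06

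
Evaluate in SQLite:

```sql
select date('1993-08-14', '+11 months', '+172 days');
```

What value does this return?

Adding +11 months to 1993-08-14 gives 1994-07-14.
Applying '+172 days' to 1994-07-14: counting 172 days forward gives 1995-01-02.

1995-01-02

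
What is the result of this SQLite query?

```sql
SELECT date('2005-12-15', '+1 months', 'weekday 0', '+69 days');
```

2006-03-25

Adding +1 month to 2005-12-15 gives 2006-01-15.
`weekday 0` advances to the next Sunday; 2006-01-15 is already a Sunday, so it stays at 2006-01-15.
Applying '+69 days' to 2006-01-15: counting 69 days forward gives 2006-03-25.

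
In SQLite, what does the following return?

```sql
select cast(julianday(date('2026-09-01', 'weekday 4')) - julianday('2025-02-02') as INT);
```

578

`weekday 4` advances to the next Thursday; 2026-09-01 is a Tuesday, so it moves forward to 2026-09-03.
26 days remain in February 2025 after the 2nd (28 − 2).
Full months from March 2025 through August 2026 contribute their day counts.
Then 3 days into September 2026.
Total: 26 + 31 + 30 + 31 + 30 + 31 + 31 + 30 + 31 + 30 + 31 + 31 + 28 + 31 + 30 + 31 + 30 + 31 + 31 + 3 = 578.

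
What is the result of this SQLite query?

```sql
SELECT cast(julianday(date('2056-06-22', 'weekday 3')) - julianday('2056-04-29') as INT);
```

`weekday 3` advances to the next Wednesday; 2056-06-22 is a Thursday, so it moves forward to 2056-06-28.
1 day remains in April 2056 after the 29th (30 − 29).
May 2056: 31 days.
Then 28 days into June 2056.
Total: 1 + 31 + 28 = 60.

60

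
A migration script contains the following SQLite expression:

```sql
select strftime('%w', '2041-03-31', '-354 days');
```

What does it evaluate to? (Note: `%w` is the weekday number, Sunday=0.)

First apply '-354 days': 2041-03-31 → 2040-04-11.
2040-04-11 is a Wednesday; with Sunday=0 that is 3.

3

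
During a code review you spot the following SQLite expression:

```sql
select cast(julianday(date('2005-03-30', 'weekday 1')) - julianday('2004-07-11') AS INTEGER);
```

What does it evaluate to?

`weekday 1` advances to the next Monday; 2005-03-30 is a Wednesday, so it moves forward to 2005-04-04.
20 days remain in July 2004 after the 11th (31 − 11).
Full months from August 2004 through March 2005 contribute their day counts.
Then 4 days into April 2005.
Total: 20 + 31 + 30 + 31 + 30 + 31 + 31 + 28 + 31 + 4 = 267.

267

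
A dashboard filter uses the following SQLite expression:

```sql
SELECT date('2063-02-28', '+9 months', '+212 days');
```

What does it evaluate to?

Adding +9 months to 2063-02-28 gives 2063-11-28.
Applying '+212 days' to 2063-11-28: counting 212 days forward gives 2064-06-27.

2064-06-27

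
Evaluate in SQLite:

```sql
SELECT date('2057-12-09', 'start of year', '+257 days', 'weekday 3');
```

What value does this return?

`start of year` rewinds 2057-12-09 to 2057-01-01.
Applying '+257 days' to 2057-01-01: counting 257 days forward gives 2057-09-15.
`weekday 3` advances to the next Wednesday; 2057-09-15 is a Saturday, so it moves forward to 2057-09-19.

2057-09-19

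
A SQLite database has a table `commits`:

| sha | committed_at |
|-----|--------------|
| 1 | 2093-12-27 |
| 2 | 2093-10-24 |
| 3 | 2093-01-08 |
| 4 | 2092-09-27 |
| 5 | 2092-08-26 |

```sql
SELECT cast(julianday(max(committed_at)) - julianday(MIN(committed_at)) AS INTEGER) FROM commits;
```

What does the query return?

488

MIN = 2092-08-26, MAX = 2093-12-27.
5 days remain in August 2092 after the 26th (31 − 26).
Full months from September 2092 through November 2093 contribute their day counts.
Then 27 days into December 2093.
Total: 5 + 30 + 31 + 30 + 31 + 31 + 28 + 31 + 30 + 31 + 30 + 31 + 31 + 30 + 31 + 30 + 27 = 488.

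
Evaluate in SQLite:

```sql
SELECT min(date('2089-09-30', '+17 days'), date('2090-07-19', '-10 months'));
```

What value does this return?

date('2089-09-30', '+17 days') → 2089-10-17.
date('2090-07-19', '-10 months') → 2089-09-19.
Earlier of the two is 2089-09-19.

2089-09-19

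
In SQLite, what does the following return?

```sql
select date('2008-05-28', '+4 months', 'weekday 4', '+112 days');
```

Adding +4 months to 2008-05-28 gives 2008-09-28.
`weekday 4` advances to the next Thursday; 2008-09-28 is a Sunday, so it moves forward to 2008-10-02.
Applying '+112 days' to 2008-10-02: counting 112 days forward gives 2009-01-22.

2009-01-22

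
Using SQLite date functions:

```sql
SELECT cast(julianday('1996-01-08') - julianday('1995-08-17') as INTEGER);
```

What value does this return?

144

14 days remain in August 1995 after the 17th (31 − 17).
September 1995: 30 days.
October 1995: 31 days.
November 1995: 30 days.
December 1995: 31 days.
Then 8 days into January 1996.
Total: 14 + 30 + 31 + 30 + 31 + 8 = 144.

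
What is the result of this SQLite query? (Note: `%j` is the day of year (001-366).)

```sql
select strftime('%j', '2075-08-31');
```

Day-of-year for 2075-08-31: days since 2075-01-01 inclusive = 243, zero-padded to 243.

243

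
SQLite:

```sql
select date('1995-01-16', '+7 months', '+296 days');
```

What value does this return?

1996-06-07

Adding +7 months to 1995-01-16 gives 1995-08-16.
Applying '+296 days' to 1995-08-16: counting 296 days forward gives 1996-06-07.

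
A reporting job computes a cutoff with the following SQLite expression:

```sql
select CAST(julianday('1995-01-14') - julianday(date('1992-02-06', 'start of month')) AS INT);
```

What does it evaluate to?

`start of month` rewinds 1992-02-06 to 1992-02-01.
28 days remain in February 1992 after the 1st (29 − 1).
Full months from March 1992 through December 1994 contribute their day counts.
Then 14 days into January 1995.
Total: 28 + 31 + 30 + 31 + 30 + 31 + 31 + 30 + 31 + 30 + 31 + 31 + 28 + 31 + 30 + 31 + 30 + 31 + 31 + 30 + 31 + 30 + 31 + 31 + 28 + 31 + 30 + 31 + 30 + 31 + 31 + 30 + 31 + 30 + 31 + 14 = 1078.

1078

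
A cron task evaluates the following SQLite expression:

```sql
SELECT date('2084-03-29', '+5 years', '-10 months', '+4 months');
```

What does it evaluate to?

Adding +5 years to 2084-03-29 gives 2089-03-29.
Adding -10 months to 2089-03-29 gives 2088-05-29.
Adding +4 months to 2088-05-29 gives 2088-09-29.

2088-09-29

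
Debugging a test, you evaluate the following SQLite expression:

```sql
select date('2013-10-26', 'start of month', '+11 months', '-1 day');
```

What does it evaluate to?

2014-08-31

`start of month` rewinds 2013-10-26 to 2013-10-01.
Adding +11 months to 2013-10-01 gives 2014-09-01.
Going back 1 day from 2014-09-01 reaches 2014-08-31 (last day of August, 31 days).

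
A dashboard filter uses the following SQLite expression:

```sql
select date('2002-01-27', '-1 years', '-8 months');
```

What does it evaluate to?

Adding -1 year to 2002-01-27 gives 2001-01-27.
Adding -8 months to 2001-01-27 gives 2000-05-27.

2000-05-27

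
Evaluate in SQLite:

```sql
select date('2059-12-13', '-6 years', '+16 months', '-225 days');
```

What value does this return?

2054-08-31

Adding -6 years to 2059-12-13 gives 2053-12-13.
Adding +16 months to 2053-12-13 gives 2055-04-13.
Applying '-225 days' to 2055-04-13: counting 225 days back gives 2054-08-31.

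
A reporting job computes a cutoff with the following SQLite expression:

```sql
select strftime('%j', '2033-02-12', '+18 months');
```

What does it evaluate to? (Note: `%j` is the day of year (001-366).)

First apply '+18 months': 2033-02-12 → 2034-08-12.
Day-of-year for 2034-08-12: days since 2034-01-01 inclusive = 224, zero-padded to 224.

224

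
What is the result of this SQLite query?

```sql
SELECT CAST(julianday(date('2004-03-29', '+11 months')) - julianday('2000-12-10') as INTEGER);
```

1542

Adding +11 months to 2004-03-29 targets 2005-02-29. February 2005 has only 28 days, so SQLite normalizes the 1-day overflow forward to 2005-03-01.
21 days remain in December 2000 after the 10th (31 − 10).
Full months from January 2001 through February 2005 contribute their day counts.
Then 1 day into March 2005.
Total: 21 + 31 + 28 + 31 + 30 + 31 + 30 + 31 + 31 + 30 + 31 + 30 + 31 + 31 + 28 + 31 + 30 + 31 + 30 + 31 + 31 + 30 + 31 + 30 + 31 + 31 + 28 + 31 + 30 + 31 + 30 + 31 + 31 + 30 + 31 + 30 + 31 + 31 + 29 + 31 + 30 + 31 + 30 + 31 + 31 + 30 + 31 + 30 + 31 + 31 + 28 + 1 = 1542.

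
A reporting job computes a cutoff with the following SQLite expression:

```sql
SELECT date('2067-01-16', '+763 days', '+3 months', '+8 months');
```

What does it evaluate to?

2070-01-17

Applying '+763 days' to 2067-01-16: counting 763 days forward gives 2069-02-17.
Adding +3 months to 2069-02-17 gives 2069-05-17.
Adding +8 months to 2069-05-17 gives 2070-01-17.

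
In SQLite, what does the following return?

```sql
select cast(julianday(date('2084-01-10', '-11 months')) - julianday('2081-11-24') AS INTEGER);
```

443

Adding -11 months to 2084-01-10 gives 2083-02-10.
6 days remain in November 2081 after the 24th (30 − 24).
Full months from December 2081 through January 2083 contribute their day counts.
Then 10 days into February 2083.
Total: 6 + 31 + 31 + 28 + 31 + 30 + 31 + 30 + 31 + 31 + 30 + 31 + 30 + 31 + 31 + 10 = 443.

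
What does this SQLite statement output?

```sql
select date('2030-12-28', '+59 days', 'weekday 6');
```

Applying '+59 days' to 2030-12-28: counting 59 days forward gives 2031-02-25.
`weekday 6` advances to the next Saturday; 2031-02-25 is a Tuesday, so it moves forward to 2031-03-01.

2031-03-01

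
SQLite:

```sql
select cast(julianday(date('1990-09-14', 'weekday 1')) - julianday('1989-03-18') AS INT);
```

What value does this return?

`weekday 1` advances to the next Monday; 1990-09-14 is a Friday, so it moves forward to 1990-09-17.
13 days remain in March 1989 after the 18th (31 − 18).
Full months from April 1989 through August 1990 contribute their day counts.
Then 17 days into September 1990.
Total: 13 + 30 + 31 + 30 + 31 + 31 + 30 + 31 + 30 + 31 + 31 + 28 + 31 + 30 + 31 + 30 + 31 + 31 + 17 = 548.

548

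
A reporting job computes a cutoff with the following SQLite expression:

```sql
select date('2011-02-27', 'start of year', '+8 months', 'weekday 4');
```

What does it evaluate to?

`start of year` rewinds 2011-02-27 to 2011-01-01.
Adding +8 months to 2011-01-01 gives 2011-09-01.
`weekday 4` advances to the next Thursday; 2011-09-01 is already a Thursday, so it stays at 2011-09-01.

2011-09-01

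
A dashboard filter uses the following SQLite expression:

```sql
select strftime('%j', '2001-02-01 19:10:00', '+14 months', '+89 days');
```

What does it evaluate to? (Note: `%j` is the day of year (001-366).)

180

First apply '+14 months', '+89 days': 2001-02-01 19:10:00 → 2002-06-29 19:10:00.
Day-of-year for 2002-06-29: days since 2002-01-01 inclusive = 180, zero-padded to 180.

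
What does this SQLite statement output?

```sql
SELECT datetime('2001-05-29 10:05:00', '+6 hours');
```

2001-05-29 16:05:00

+6 hours from 2001-05-29 10:05:00 is 2001-05-29 16:05:00.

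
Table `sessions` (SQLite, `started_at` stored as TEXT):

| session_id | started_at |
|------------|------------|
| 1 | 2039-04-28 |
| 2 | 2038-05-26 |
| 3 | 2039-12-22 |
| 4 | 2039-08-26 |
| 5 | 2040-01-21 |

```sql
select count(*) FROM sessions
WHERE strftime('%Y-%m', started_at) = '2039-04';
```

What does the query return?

Rows with year-month 2039-04: 2039-04-28 → 1.

1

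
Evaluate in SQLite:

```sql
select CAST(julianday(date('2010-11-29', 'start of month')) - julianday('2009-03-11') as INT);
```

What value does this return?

600

`start of month` rewinds 2010-11-29 to 2010-11-01.
20 days remain in March 2009 after the 11th (31 − 11).
Full months from April 2009 through October 2010 contribute their day counts.
Then 1 day into November 2010.
Total: 20 + 30 + 31 + 30 + 31 + 31 + 30 + 31 + 30 + 31 + 31 + 28 + 31 + 30 + 31 + 30 + 31 + 31 + 30 + 31 + 1 = 600.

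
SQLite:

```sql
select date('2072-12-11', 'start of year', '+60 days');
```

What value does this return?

`start of year` rewinds 2072-12-11 to 2072-01-01.
Applying '+60 days' to 2072-01-01: counting 60 days forward gives 2072-03-01.

2072-03-01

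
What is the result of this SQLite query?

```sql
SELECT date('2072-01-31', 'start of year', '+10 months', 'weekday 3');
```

`start of year` rewinds 2072-01-31 to 2072-01-01.
Adding +10 months to 2072-01-01 gives 2072-11-01.
`weekday 3` advances to the next Wednesday; 2072-11-01 is a Tuesday, so it moves forward to 2072-11-02.

2072-11-02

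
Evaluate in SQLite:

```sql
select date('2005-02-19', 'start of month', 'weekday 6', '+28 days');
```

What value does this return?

`start of month` rewinds 2005-02-19 to 2005-02-01.
`weekday 6` advances to the next Saturday; 2005-02-01 is a Tuesday, so it moves forward to 2005-02-05.
February 2005 has 28 days; 23 remain after the 5th, so 24 days reach 2005-03-01.
Advancing 4 more days within March lands on 2005-03-05.

2005-03-05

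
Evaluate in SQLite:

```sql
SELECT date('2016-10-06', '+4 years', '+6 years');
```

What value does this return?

Adding +4 years to 2016-10-06 gives 2020-10-06.
Adding +6 years to 2020-10-06 gives 2026-10-06.

2026-10-06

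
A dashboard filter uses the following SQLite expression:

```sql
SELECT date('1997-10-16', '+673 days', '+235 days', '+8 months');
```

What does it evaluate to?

Applying '+673 days' to 1997-10-16: counting 673 days forward gives 1999-08-20.
Applying '+235 days' to 1999-08-20: counting 235 days forward gives 2000-04-11.
Adding +8 months to 2000-04-11 gives 2000-12-11.

2000-12-11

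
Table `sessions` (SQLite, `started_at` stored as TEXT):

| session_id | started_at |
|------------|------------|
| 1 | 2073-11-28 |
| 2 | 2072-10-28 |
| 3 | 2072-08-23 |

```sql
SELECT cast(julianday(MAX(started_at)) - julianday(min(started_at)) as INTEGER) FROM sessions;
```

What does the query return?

462

MIN = 2072-08-23, MAX = 2073-11-28.
8 days remain in August 2072 after the 23rd (31 − 23).
Full months from September 2072 through October 2073 contribute their day counts.
Then 28 days into November 2073.
Total: 8 + 30 + 31 + 30 + 31 + 31 + 28 + 31 + 30 + 31 + 30 + 31 + 31 + 30 + 31 + 28 = 462.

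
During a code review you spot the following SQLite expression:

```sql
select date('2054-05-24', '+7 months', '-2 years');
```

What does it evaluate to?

Adding +7 months to 2054-05-24 gives 2054-12-24.
Adding -2 years to 2054-12-24 gives 2052-12-24.

2052-12-24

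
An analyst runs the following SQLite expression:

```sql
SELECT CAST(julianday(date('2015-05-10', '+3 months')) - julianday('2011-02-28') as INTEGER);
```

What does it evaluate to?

1624

Adding +3 months to 2015-05-10 gives 2015-08-10.
0 days remain in February 2011 after the 28th (28 − 28).
Full months from March 2011 through July 2015 contribute their day counts.
Then 10 days into August 2015.
Total: 0 + 31 + 30 + 31 + 30 + 31 + 31 + 30 + 31 + 30 + 31 + 31 + 29 + 31 + 30 + 31 + 30 + 31 + 31 + 30 + 31 + 30 + 31 + 31 + 28 + 31 + 30 + 31 + 30 + 31 + 31 + 30 + 31 + 30 + 31 + 31 + 28 + 31 + 30 + 31 + 30 + 31 + 31 + 30 + 31 + 30 + 31 + 31 + 28 + 31 + 30 + 31 + 30 + 31 + 10 = 1624.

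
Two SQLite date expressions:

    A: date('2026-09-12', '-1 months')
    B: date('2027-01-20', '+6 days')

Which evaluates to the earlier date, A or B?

A

A = 2026-08-12.
B = 2027-01-26.
A is earlier.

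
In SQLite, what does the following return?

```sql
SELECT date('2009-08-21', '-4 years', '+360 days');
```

2006-08-16

Adding -4 years to 2009-08-21 gives 2005-08-21.
Applying '+360 days' to 2005-08-21: counting 360 days forward gives 2006-08-16.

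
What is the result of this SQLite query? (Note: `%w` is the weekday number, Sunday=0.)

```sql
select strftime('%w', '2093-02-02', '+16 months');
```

3

First apply '+16 months': 2093-02-02 → 2094-06-02.
2094-06-02 is a Wednesday; with Sunday=0 that is 3.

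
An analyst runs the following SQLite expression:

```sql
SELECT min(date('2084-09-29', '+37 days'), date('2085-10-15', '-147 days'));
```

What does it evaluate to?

2084-11-05

date('2084-09-29', '+37 days') → 2084-11-05.
date('2085-10-15', '-147 days') → 2085-05-21.
Earlier of the two is 2084-11-05.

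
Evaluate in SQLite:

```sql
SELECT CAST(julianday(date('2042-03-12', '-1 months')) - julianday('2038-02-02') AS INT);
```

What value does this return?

Adding -1 month to 2042-03-12 gives 2042-02-12.
26 days remain in February 2038 after the 2nd (28 − 2).
Full months from March 2038 through January 2042 contribute their day counts.
Then 12 days into February 2042.
Total: 26 + 31 + 30 + 31 + 30 + 31 + 31 + 30 + 31 + 30 + 31 + 31 + 28 + 31 + 30 + 31 + 30 + 31 + 31 + 30 + 31 + 30 + 31 + 31 + 29 + 31 + 30 + 31 + 30 + 31 + 31 + 30 + 31 + 30 + 31 + 31 + 28 + 31 + 30 + 31 + 30 + 31 + 31 + 30 + 31 + 30 + 31 + 31 + 12 = 1471.

1471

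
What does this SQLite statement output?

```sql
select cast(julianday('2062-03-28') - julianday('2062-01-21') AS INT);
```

10 days remain in January 2062 after the 21st (31 − 21).
February 2062: 28 days.
Then 28 days into March 2062.
Total: 10 + 28 + 28 = 66.

66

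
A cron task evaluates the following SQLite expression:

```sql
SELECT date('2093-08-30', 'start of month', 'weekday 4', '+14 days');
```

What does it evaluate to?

`start of month` rewinds 2093-08-30 to 2093-08-01.
`weekday 4` advances to the next Thursday; 2093-08-01 is a Saturday, so it moves forward to 2093-08-06.
Advancing 14 more days within August lands on 2093-08-20.

2093-08-20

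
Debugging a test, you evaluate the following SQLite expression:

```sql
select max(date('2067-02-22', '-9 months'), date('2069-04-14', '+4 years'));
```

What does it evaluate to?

2073-04-14

date('2067-02-22', '-9 months') → 2066-05-22.
date('2069-04-14', '+4 years') → 2073-04-14.
Later of the two is 2073-04-14.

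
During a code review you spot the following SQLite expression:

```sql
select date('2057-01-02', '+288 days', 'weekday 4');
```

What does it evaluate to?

Applying '+288 days' to 2057-01-02: counting 288 days forward gives 2057-10-17.
`weekday 4` advances to the next Thursday; 2057-10-17 is a Wednesday, so it moves forward to 2057-10-18.

2057-10-18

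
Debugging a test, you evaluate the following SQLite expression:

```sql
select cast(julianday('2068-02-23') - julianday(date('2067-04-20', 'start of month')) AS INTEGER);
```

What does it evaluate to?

328

`start of month` rewinds 2067-04-20 to 2067-04-01.
29 days remain in April 2067 after the 1st (30 − 1).
Full months from May 2067 through January 2068 contribute their day counts.
Then 23 days into February 2068.
Total: 29 + 31 + 30 + 31 + 31 + 30 + 31 + 30 + 31 + 31 + 23 = 328.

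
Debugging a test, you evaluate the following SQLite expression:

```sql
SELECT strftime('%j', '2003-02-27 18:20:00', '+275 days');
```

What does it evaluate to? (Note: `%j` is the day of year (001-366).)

333

First apply '+275 days': 2003-02-27 18:20:00 → 2003-11-29 18:20:00.
Day-of-year for 2003-11-29: days since 2003-01-01 inclusive = 333, zero-padded to 333.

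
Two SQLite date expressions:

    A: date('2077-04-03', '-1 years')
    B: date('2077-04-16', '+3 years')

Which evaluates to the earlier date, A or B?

A = 2076-04-03.
B = 2080-04-16.
A is earlier.

A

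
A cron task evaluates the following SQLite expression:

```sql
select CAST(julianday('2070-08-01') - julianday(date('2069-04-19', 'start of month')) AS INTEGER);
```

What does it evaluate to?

487

`start of month` rewinds 2069-04-19 to 2069-04-01.
29 days remain in April 2069 after the 1st (30 − 1).
Full months from May 2069 through July 2070 contribute their day counts.
Then 1 day into August 2070.
Total: 29 + 31 + 30 + 31 + 31 + 30 + 31 + 30 + 31 + 31 + 28 + 31 + 30 + 31 + 30 + 31 + 1 = 487.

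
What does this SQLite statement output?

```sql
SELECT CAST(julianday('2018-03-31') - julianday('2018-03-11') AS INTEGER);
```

Both dates are in March 2018: 31 − 11 = 20.

20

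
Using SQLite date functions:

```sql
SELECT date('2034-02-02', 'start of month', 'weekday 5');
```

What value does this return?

2034-02-03

`start of month` rewinds 2034-02-02 to 2034-02-01.
`weekday 5` advances to the next Friday; 2034-02-01 is a Wednesday, so it moves forward to 2034-02-03.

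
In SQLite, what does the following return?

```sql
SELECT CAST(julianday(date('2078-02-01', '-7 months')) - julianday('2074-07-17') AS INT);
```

1080

Adding -7 months to 2078-02-01 gives 2077-07-01.
14 days remain in July 2074 after the 17th (31 − 17).
Full months from August 2074 through June 2077 contribute their day counts.
Then 1 day into July 2077.
Total: 14 + 31 + 30 + 31 + 30 + 31 + 31 + 28 + 31 + 30 + 31 + 30 + 31 + 31 + 30 + 31 + 30 + 31 + 31 + 29 + 31 + 30 + 31 + 30 + 31 + 31 + 30 + 31 + 30 + 31 + 31 + 28 + 31 + 30 + 31 + 30 + 1 = 1080.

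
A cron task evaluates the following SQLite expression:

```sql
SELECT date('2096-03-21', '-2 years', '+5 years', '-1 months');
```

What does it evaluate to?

2099-02-21

Adding -2 years to 2096-03-21 gives 2094-03-21.
Adding +5 years to 2094-03-21 gives 2099-03-21.
Adding -1 month to 2099-03-21 gives 2099-02-21.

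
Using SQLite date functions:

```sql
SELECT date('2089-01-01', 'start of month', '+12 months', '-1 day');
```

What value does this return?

`start of month` rewinds 2089-01-01 to 2089-01-01.
Adding +12 months to 2089-01-01 gives 2090-01-01.
Going back 1 day from 2090-01-01 reaches 2089-12-31 (last day of December, 31 days).

2089-12-31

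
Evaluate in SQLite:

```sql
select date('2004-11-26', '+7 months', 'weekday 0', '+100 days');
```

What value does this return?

Adding +7 months to 2004-11-26 gives 2005-06-26.
`weekday 0` advances to the next Sunday; 2005-06-26 is already a Sunday, so it stays at 2005-06-26.
Applying '+100 days' to 2005-06-26: counting 100 days forward gives 2005-10-04.

2005-10-04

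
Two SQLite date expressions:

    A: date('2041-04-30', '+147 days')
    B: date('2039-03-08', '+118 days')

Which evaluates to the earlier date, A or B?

A = 2041-09-24.
B = 2039-07-04.
B is earlier.

B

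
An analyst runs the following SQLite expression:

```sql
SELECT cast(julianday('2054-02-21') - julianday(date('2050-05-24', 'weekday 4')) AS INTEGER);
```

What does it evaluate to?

`weekday 4` advances to the next Thursday; 2050-05-24 is a Tuesday, so it moves forward to 2050-05-26.
5 days remain in May 2050 after the 26th (31 − 26).
Full months from June 2050 through January 2054 contribute their day counts.
Then 21 days into February 2054.
Total: 5 + 30 + 31 + 31 + 30 + 31 + 30 + 31 + 31 + 28 + 31 + 30 + 31 + 30 + 31 + 31 + 30 + 31 + 30 + 31 + 31 + 29 + 31 + 30 + 31 + 30 + 31 + 31 + 30 + 31 + 30 + 31 + 31 + 28 + 31 + 30 + 31 + 30 + 31 + 31 + 30 + 31 + 30 + 31 + 31 + 21 = 1367.

1367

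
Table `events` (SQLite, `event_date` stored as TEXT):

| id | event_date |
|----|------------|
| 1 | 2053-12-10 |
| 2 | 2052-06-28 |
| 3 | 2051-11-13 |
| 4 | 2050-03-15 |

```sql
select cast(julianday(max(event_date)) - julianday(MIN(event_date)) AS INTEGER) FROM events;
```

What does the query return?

1366

MIN = 2050-03-15, MAX = 2053-12-10.
16 days remain in March 2050 after the 15th (31 − 15).
Full months from April 2050 through November 2053 contribute their day counts.
Then 10 days into December 2053.
Total: 16 + 30 + 31 + 30 + 31 + 31 + 30 + 31 + 30 + 31 + 31 + 28 + 31 + 30 + 31 + 30 + 31 + 31 + 30 + 31 + 30 + 31 + 31 + 29 + 31 + 30 + 31 + 30 + 31 + 31 + 30 + 31 + 30 + 31 + 31 + 28 + 31 + 30 + 31 + 30 + 31 + 31 + 30 + 31 + 30 + 10 = 1366.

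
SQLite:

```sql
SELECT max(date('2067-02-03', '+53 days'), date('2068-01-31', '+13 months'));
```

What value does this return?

2069-03-03

date('2067-02-03', '+53 days') → 2067-03-28.
date('2068-01-31', '+13 months') → 2069-03-03.
Later of the two is 2069-03-03.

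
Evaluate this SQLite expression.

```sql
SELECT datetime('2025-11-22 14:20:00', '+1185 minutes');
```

1185 minutes = 19h 45m; +1185 minutes from 2025-11-22 14:20:00 is 2025-11-23 10:05:00 (crosses midnight).

2025-11-23 10:05:00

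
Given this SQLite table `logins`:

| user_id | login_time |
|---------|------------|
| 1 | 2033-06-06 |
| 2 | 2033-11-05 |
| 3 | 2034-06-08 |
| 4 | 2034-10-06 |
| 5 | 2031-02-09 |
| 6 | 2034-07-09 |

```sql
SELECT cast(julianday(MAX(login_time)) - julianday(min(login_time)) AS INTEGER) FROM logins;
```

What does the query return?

MIN = 2031-02-09, MAX = 2034-10-06.
19 days remain in February 2031 after the 9th (28 − 9).
Full months from March 2031 through September 2034 contribute their day counts.
Then 6 days into October 2034.
Total: 19 + 31 + 30 + 31 + 30 + 31 + 31 + 30 + 31 + 30 + 31 + 31 + 29 + 31 + 30 + 31 + 30 + 31 + 31 + 30 + 31 + 30 + 31 + 31 + 28 + 31 + 30 + 31 + 30 + 31 + 31 + 30 + 31 + 30 + 31 + 31 + 28 + 31 + 30 + 31 + 30 + 31 + 31 + 30 + 6 = 1335.

1335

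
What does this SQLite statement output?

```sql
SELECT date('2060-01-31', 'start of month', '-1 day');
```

2059-12-31

`start of month` rewinds 2060-01-31 to 2060-01-01.
Going back 1 day from 2060-01-01 reaches 2059-12-31 (last day of December, 31 days).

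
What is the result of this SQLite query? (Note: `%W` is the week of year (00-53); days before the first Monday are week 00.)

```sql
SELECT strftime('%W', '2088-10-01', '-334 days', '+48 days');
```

50

First apply '-334 days', '+48 days': 2088-10-01 → 2087-12-20.
2087-12-20 is a Saturday. SQLite's %W counts Mondays since the year started; the result is 50.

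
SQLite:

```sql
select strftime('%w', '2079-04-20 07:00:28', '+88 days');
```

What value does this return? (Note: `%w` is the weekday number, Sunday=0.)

First apply '+88 days': 2079-04-20 07:00:28 → 2079-07-17 07:00:28.
2079-07-17 is a Monday; with Sunday=0 that is 1.

1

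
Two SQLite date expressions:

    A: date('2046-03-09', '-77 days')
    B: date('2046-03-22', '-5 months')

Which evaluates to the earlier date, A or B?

B

A = 2045-12-22.
B = 2045-10-22.
B is earlier.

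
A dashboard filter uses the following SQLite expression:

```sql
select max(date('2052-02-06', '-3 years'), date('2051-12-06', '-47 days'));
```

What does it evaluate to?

date('2052-02-06', '-3 years') → 2049-02-06.
date('2051-12-06', '-47 days') → 2051-10-20.
Later of the two is 2051-10-20.

2051-10-20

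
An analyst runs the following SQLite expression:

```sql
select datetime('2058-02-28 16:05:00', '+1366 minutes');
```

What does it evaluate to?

1366 minutes = 22h 46m; +1366 minutes from 2058-02-28 16:05:00 is 2058-03-01 14:51:00 (crosses midnight).

2058-03-01 14:51:00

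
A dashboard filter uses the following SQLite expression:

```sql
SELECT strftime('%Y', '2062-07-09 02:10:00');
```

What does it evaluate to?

2062

`%Y` extracts the 4-digit year: 2062.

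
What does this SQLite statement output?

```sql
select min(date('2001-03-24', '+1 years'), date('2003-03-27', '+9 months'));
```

2002-03-24

date('2001-03-24', '+1 years') → 2002-03-24.
date('2003-03-27', '+9 months') → 2003-12-27.
Earlier of the two is 2002-03-24.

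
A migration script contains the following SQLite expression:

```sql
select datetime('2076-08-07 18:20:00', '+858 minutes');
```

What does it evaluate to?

2076-08-08 08:38:00

858 minutes = 14h 18m; +858 minutes from 2076-08-07 18:20:00 is 2076-08-08 08:38:00 (crosses midnight).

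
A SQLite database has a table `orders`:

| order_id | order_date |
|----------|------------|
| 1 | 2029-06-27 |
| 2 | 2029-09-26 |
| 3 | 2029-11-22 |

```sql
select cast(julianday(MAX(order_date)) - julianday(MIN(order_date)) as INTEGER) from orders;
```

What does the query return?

148

MIN = 2029-06-27, MAX = 2029-11-22.
3 days remain in June 2029 after the 27th (30 − 27).
July 2029: 31 days.
August 2029: 31 days.
September 2029: 30 days.
October 2029: 31 days.
Then 22 days into November 2029.
Total: 3 + 31 + 31 + 30 + 31 + 22 = 148.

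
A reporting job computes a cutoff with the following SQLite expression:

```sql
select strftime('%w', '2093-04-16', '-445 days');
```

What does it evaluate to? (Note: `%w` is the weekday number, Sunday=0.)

First apply '-445 days': 2093-04-16 → 2092-01-27.
2092-01-27 is a Sunday; with Sunday=0 that is 0.

0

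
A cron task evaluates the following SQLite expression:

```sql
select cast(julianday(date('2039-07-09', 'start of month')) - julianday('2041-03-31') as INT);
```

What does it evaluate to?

`start of month` rewinds 2039-07-09 to 2039-07-01.
30 days remain in July 2039 after the 1st (31 − 1).
Full months from August 2039 through February 2041 contribute their day counts.
Then 31 days into March 2041.
Total: 30 + 31 + 30 + 31 + 30 + 31 + 31 + 29 + 31 + 30 + 31 + 30 + 31 + 31 + 30 + 31 + 30 + 31 + 31 + 28 + 31 = 639.
The subtraction is earlier − later, so the result is −639 → -639.

-639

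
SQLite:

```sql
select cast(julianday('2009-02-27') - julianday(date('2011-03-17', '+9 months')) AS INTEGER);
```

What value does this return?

Adding +9 months to 2011-03-17 gives 2011-12-17.
1 day remains in February 2009 after the 27th (28 − 27).
Full months from March 2009 through November 2011 contribute their day counts.
Then 17 days into December 2011.
Total: 1 + 31 + 30 + 31 + 30 + 31 + 31 + 30 + 31 + 30 + 31 + 31 + 28 + 31 + 30 + 31 + 30 + 31 + 31 + 30 + 31 + 30 + 31 + 31 + 28 + 31 + 30 + 31 + 30 + 31 + 31 + 30 + 31 + 30 + 17 = 1023.
The subtraction is earlier − later, so the result is −1023 → -1023.

-1023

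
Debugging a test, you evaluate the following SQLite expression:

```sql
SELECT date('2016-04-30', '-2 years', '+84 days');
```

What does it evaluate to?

Adding -2 years to 2016-04-30 gives 2014-04-30.
Applying '+84 days' to 2014-04-30: counting 84 days forward gives 2014-07-23.

2014-07-23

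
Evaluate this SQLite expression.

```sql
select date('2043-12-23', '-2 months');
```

Adding -2 months to 2043-12-23 gives 2043-10-23.

2043-10-23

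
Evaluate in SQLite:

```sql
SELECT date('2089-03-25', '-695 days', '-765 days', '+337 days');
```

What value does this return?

2086-02-26

Applying '-695 days' to 2089-03-25: counting 695 days back gives 2087-04-30.
Applying '-765 days' to 2087-04-30: counting 765 days back gives 2085-03-26.
Applying '+337 days' to 2085-03-26: counting 337 days forward gives 2086-02-26.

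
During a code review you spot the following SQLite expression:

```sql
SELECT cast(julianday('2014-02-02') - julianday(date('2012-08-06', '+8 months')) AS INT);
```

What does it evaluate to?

Adding +8 months to 2012-08-06 gives 2013-04-06.
24 days remain in April 2013 after the 6th (30 − 6).
Full months from May 2013 through January 2014 contribute their day counts.
Then 2 days into February 2014.
Total: 24 + 31 + 30 + 31 + 31 + 30 + 31 + 30 + 31 + 31 + 2 = 302.

302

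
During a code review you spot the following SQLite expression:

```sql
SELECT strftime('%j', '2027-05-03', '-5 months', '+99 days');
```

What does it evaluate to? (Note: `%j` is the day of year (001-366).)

071

First apply '-5 months', '+99 days': 2027-05-03 → 2027-03-12.
Day-of-year for 2027-03-12: days since 2027-01-01 inclusive = 71, zero-padded to 071.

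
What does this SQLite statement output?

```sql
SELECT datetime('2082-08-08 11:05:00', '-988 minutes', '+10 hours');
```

2082-08-08 04:37:00

988 minutes = 16h 28m; -988 minutes from 2082-08-08 11:05:00 is 2082-08-07 18:37:00 (crosses midnight).
+10 hours from 2082-08-07 18:37:00 is 2082-08-08 04:37:00 (crosses midnight).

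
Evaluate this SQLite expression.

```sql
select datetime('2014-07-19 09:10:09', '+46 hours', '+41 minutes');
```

+46 hours from 2014-07-19 09:10:09 is 2014-07-21 07:10:09 (crosses midnight).
+41 minutes from 2014-07-21 07:10:09 is 2014-07-21 07:51:09.

2014-07-21 07:51:09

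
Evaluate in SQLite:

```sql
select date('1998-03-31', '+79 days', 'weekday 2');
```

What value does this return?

1998-06-23

Applying '+79 days' to 1998-03-31: counting 79 days forward gives 1998-06-18.
`weekday 2` advances to the next Tuesday; 1998-06-18 is a Thursday, so it moves forward to 1998-06-23.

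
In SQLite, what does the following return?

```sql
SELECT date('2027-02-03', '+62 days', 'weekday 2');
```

Applying '+62 days' to 2027-02-03: counting 62 days forward gives 2027-04-06.
`weekday 2` advances to the next Tuesday; 2027-04-06 is already a Tuesday, so it stays at 2027-04-06.

2027-04-06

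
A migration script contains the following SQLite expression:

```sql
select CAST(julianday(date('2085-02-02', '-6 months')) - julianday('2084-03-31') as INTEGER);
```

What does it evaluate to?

Adding -6 months to 2085-02-02 gives 2084-08-02.
0 days remain in March 2084 after the 31st (31 − 31).
April 2084: 30 days.
May 2084: 31 days.
June 2084: 30 days.
July 2084: 31 days.
Then 2 days into August 2084.
Total: 0 + 30 + 31 + 30 + 31 + 2 = 124.

124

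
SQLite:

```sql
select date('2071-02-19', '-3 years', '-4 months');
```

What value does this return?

2067-10-19

Adding -3 years to 2071-02-19 gives 2068-02-19.
Adding -4 months to 2068-02-19 gives 2067-10-19.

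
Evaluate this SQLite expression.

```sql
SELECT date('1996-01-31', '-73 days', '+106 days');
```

1996-03-04

Applying '-73 days' to 1996-01-31: counting 73 days back gives 1995-11-19.
Applying '+106 days' to 1995-11-19: counting 106 days forward gives 1996-03-04.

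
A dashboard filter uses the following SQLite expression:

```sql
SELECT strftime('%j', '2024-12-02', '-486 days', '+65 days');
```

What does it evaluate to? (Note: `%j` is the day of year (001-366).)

First apply '-486 days', '+65 days': 2024-12-02 → 2023-10-08.
Day-of-year for 2023-10-08: days since 2023-01-01 inclusive = 281, zero-padded to 281.

281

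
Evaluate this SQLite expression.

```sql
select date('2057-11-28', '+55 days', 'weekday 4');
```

2058-01-24

Applying '+55 days' to 2057-11-28: counting 55 days forward gives 2058-01-22.
`weekday 4` advances to the next Thursday; 2058-01-22 is a Tuesday, so it moves forward to 2058-01-24.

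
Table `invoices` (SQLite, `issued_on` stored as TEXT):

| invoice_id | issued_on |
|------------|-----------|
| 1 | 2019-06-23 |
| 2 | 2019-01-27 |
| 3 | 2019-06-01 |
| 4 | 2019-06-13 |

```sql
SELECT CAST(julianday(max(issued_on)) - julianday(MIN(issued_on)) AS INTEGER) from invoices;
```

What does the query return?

147

MIN = 2019-01-27, MAX = 2019-06-23.
4 days remain in January 2019 after the 27th (31 − 27).
February 2019: 28 days.
March 2019: 31 days.
April 2019: 30 days.
May 2019: 31 days.
Then 23 days into June 2019.
Total: 4 + 28 + 31 + 30 + 31 + 23 = 147.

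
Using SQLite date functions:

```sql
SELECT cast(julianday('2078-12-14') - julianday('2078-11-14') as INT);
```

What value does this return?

16 days remain in November 2078 after the 14th (30 − 14).
Then 14 days into December 2078.
Total: 16 + 14 = 30.

30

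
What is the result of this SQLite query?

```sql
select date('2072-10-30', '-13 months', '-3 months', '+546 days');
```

2072-12-27

Adding -13 months to 2072-10-30 gives 2071-09-30.
Adding -3 months to 2071-09-30 gives 2071-06-30.
Applying '+546 days' to 2071-06-30: counting 546 days forward gives 2072-12-27.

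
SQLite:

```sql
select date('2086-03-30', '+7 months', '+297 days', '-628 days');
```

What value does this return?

Adding +7 months to 2086-03-30 gives 2086-10-30.
Applying '+297 days' to 2086-10-30: counting 297 days forward gives 2087-08-23.
Applying '-628 days' to 2087-08-23: counting 628 days back gives 2085-12-03.

2085-12-03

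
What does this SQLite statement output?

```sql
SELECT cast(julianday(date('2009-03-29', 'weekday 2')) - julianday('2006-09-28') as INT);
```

915

`weekday 2` advances to the next Tuesday; 2009-03-29 is a Sunday, so it moves forward to 2009-03-31.
2 days remain in September 2006 after the 28th (30 − 28).
Full months from October 2006 through February 2009 contribute their day counts.
Then 31 days into March 2009.
Total: 2 + 31 + 30 + 31 + 31 + 28 + 31 + 30 + 31 + 30 + 31 + 31 + 30 + 31 + 30 + 31 + 31 + 29 + 31 + 30 + 31 + 30 + 31 + 31 + 30 + 31 + 30 + 31 + 31 + 28 + 31 = 915.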